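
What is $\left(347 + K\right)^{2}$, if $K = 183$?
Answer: $280900$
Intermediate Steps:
$\left(347 + K\right)^{2} = \left(347 + 183\right)^{2} = 530^{2} = 280900$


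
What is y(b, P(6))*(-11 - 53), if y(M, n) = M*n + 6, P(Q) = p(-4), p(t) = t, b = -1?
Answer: -640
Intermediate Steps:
P(Q) = -4
y(M, n) = 6 + M*n
y(b, P(6))*(-11 - 53) = (6 - 1*(-4))*(-11 - 53) = (6 + 4)*(-64) = 10*(-64) = -640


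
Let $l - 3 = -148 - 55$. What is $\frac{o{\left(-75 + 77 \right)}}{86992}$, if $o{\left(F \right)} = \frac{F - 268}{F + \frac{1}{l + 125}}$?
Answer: $- \frac{9975}{6480904} \approx -0.0015391$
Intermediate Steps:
$l = -200$ ($l = 3 - 203 = -200$)
$o{\left(F \right)} = \frac{-268 + F}{- \frac{1}{75} + F}$ ($o{\left(F \right)} = \frac{F - 268}{F + \frac{1}{-200 + 125}} = \frac{-268 + F}{F + \frac{1}{-75}} = \frac{-268 + F}{F - \frac{1}{75}} = \frac{-268 + F}{- \frac{1}{75} + F}$)
$\frac{o{\left(-75 + 77 \right)}}{86992} = \frac{75 \frac{1}{1 - 75 \left(-75 + 77\right)} \left(268 - \left(-75 + 77\right)\right)}{86992} = \frac{75 \left(268 - 2\right)}{1 - 150} \cdot \frac{1}{86992} = 75 \frac{1}{-149} \cdot 266 \cdot \frac{1}{86992} = 75 \left(- \frac{1}{149}\right) 266 \cdot \frac{1}{86992} = \left(- \frac{19950}{149}\right) \frac{1}{86992} = - \frac{9975}{6480904}$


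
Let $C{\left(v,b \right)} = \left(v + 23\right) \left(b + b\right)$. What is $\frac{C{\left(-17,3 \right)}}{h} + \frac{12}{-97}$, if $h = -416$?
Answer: $- \frac{2121}{10088} \approx -0.21025$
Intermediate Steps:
$C{\left(v,b \right)} = 2 b \left(23 + v\right)$ ($C{\left(v,b \right)} = \left(23 + v\right) 2 b = 2 b \left(23 + v\right)$)
$\frac{C{\left(-17,3 \right)}}{h} + \frac{12}{-97} = \frac{2 \cdot 3 \left(23 - 17\right)}{-416} + \frac{12}{-97} = 2 \cdot 3 \cdot 6 \left(- \frac{1}{416}\right) + 12 \left(- \frac{1}{97}\right) = 36 \left(- \frac{1}{416}\right) - \frac{12}{97} = - \frac{9}{104} - \frac{12}{97} = - \frac{2121}{10088}$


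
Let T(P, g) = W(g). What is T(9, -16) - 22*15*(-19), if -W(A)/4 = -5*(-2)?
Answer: 6230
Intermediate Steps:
W(A) = -40 (W(A) = -(-20)*(-2) = -4*10 = -40)
T(P, g) = -40
T(9, -16) - 22*15*(-19) = -40 - 22*15*(-19) = -40 - 330*(-19) = -40 + 6270 = 6230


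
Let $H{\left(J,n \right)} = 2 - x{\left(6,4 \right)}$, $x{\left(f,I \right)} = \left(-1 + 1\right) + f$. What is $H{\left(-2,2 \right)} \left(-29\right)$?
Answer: $116$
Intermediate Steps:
$x{\left(f,I \right)} = f$ ($x{\left(f,I \right)} = 0 + f = f$)
$H{\left(J,n \right)} = -4$ ($H{\left(J,n \right)} = 2 - 6 = -4$)
$H{\left(-2,2 \right)} \left(-29\right) = \left(-4\right) \left(-29\right) = 116$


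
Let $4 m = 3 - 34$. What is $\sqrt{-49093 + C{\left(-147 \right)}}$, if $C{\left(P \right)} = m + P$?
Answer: $\frac{i \sqrt{196991}}{2} \approx 221.92 i$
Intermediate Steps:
$m = - \frac{31}{4}$ ($m = \frac{3 - 34}{4} = \frac{1}{4} \left(-31\right) = - \frac{31}{4} \approx -7.75$)
$C{\left(P \right)} = - \frac{31}{4} + P$
$\sqrt{-49093 + C{\left(-147 \right)}} = \sqrt{-49093 - \frac{619}{4}} = \sqrt{- \frac{196991}{4}} = \frac{i \sqrt{196991}}{2}$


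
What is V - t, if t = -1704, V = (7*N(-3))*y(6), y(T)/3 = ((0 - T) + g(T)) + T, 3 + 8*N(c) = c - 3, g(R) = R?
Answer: 6249/4 ≈ 1562.3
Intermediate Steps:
N(c) = -¾ + c/8 (N(c) = -3/8 + (c - 3)/8 = -3/8 + (-3 + c)/8 = -3/8 + (-3/8 + c/8) = -¾ + c/8)
y(T) = 3*T (y(T) = 3*(((0 - T) + T) + T) = 3*((-T + T) + T) = 3*(0 + T) = 3*T)
V = -567/4 (V = (7*(-¾ + (⅛)*(-3)))*(3*6) = (7*(-¾ - 3/8))*18 = (7*(-9/8))*18 = -63/8*18 = -567/4 ≈ -141.75)
V - t = -567/4 - 1*(-1704) = -567/4 + 1704 = 6249/4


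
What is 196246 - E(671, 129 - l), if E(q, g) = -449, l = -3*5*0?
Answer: 196695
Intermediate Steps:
l = 0 (l = -15*0 = 0)
196246 - E(671, 129 - l) = 196246 - 1*(-449) = 196246 + 449 = 196695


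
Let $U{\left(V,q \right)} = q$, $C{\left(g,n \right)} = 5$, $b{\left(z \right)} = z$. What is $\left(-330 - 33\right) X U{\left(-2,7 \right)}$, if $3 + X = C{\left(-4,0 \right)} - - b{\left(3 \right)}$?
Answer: $-12705$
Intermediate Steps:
$X = 5$ ($X = -3 + \left(5 - \left(-1\right) 3\right) = -3 + \left(5 - -3\right) = -3 + \left(5 + 3\right) = -3 + 8 = 5$)
$\left(-330 - 33\right) X U{\left(-2,7 \right)} = \left(-330 - 33\right) 5 \cdot 7 = \left(-330 + \left(-124 + 91\right)\right) 35 = \left(-330 - 33\right) 35 = \left(-363\right) 35 = -12705$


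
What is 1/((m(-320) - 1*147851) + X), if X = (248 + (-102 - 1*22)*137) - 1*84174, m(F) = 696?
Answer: -1/248069 ≈ -4.0311e-6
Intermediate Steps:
X = -100914 (X = (248 + (-102 - 22)*137) - 84174 = (248 - 124*137) - 84174 = (248 - 16988) - 84174 = -16740 - 84174 = -100914)
1/((m(-320) - 1*147851) + X) = 1/((696 - 1*147851) - 100914) = 1/((696 - 147851) - 100914) = 1/(-147155 - 100914) = 1/(-248069) = -1/248069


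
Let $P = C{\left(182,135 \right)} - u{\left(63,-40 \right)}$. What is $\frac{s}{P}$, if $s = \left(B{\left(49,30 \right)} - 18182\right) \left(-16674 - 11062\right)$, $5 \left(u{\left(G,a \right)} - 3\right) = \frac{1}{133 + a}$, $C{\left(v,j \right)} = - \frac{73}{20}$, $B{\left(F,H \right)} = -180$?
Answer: $- \frac{947276483520}{12373} \approx -7.656 \cdot 10^{7}$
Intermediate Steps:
$C{\left(v,j \right)} = - \frac{73}{20}$ ($C{\left(v,j \right)} = \left(-73\right) \frac{1}{20} = - \frac{73}{20}$)
$u{\left(G,a \right)} = 3 + \frac{1}{5 \left(133 + a\right)}$
$s = 509288432$ ($s = \left(-180 - 18182\right) \left(-16674 - 11062\right) = \left(-18362\right) \left(-27736\right) = 509288432$)
$P = - \frac{12373}{1860}$ ($P = - \frac{73}{20} - \frac{1996 + 15 \left(-40\right)}{5 \left(133 - 40\right)} = - \frac{73}{20} - \frac{1996 - 600}{5 \cdot 93} = - \frac{73}{20} - \frac{1}{5} \cdot \frac{1}{93} \cdot 1396 = - \frac{73}{20} - \frac{1396}{465} = - \frac{12373}{1860} \approx -6.6522$)
$\frac{s}{P} = \frac{509288432}{- \frac{12373}{1860}} = 509288432 \left(- \frac{1860}{12373}\right) = - \frac{947276483520}{12373}$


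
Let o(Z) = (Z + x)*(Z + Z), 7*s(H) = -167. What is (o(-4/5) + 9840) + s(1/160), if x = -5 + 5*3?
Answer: 1715249/175 ≈ 9801.4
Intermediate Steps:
s(H) = -167/7 (s(H) = (1/7)*(-167) = -167/7)
x = 10 (x = -5 + 15 = 10)
o(Z) = 2*Z*(10 + Z) (o(Z) = (Z + 10)*(Z + Z) = (10 + Z)*(2*Z) = 2*Z*(10 + Z))
(o(-4/5) + 9840) + s(1/160) = (2*(-4/5)*(10 - 4/5) + 9840) - 167/7 = (2*(-4/5)*(46/5) + 9840) - 167/7 = (-368/25 + 9840) - 167/7 = 245632/25 - 167/7 = 1715249/175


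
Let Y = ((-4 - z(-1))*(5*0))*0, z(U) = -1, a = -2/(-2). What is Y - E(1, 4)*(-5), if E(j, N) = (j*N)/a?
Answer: 20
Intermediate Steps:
a = 1 (a = -2*(-½) = 1)
E(j, N) = N*j (E(j, N) = (j*N)/1 = (N*j)*1 = N*j)
Y = 0 (Y = ((-4 - 1*(-1))*(5*0))*0 = ((-4 + 1)*0)*0 = -3*0*0 = 0*0 = 0)
Y - E(1, 4)*(-5) = 0 - 4*(-5) = 0 + 20 = 20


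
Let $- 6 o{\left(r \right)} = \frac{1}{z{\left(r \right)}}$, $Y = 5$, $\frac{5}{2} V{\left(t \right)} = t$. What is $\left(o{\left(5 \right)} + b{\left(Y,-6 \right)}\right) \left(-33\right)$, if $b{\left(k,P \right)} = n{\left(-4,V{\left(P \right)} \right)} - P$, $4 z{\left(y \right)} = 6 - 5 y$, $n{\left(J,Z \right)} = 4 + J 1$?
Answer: $- \frac{3784}{19} \approx -199.16$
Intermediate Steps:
$V{\left(t \right)} = \frac{2 t}{5}$
$n{\left(J,Z \right)} = 4 + J$
$z{\left(y \right)} = \frac{3}{2} - \frac{5 y}{4}$ ($z{\left(y \right)} = \frac{6 - 5 y}{4} = \frac{3}{2} - \frac{5 y}{4}$)
$b{\left(k,P \right)} = - P$ ($b{\left(k,P \right)} = \left(4 - 4\right) - P = 0 - P = - P$)
$o{\left(r \right)} = - \frac{1}{6 \left(\frac{3}{2} - \frac{5 r}{4}\right)}$
$\left(o{\left(5 \right)} + b{\left(Y,-6 \right)}\right) \left(-33\right) = \left(\frac{2}{3 \left(-6 + 5 \cdot 5\right)} - -6\right) \left(-33\right) = \left(\frac{2}{3 \left(-6 + 25\right)} + 6\right) \left(-33\right) = \left(\frac{2}{3 \cdot 19} + 6\right) \left(-33\right) = \left(\frac{2}{3} \cdot \frac{1}{19} + 6\right) \left(-33\right) = \left(\frac{2}{57} + 6\right) \left(-33\right) = \frac{344}{57} \left(-33\right) = - \frac{3784}{19}$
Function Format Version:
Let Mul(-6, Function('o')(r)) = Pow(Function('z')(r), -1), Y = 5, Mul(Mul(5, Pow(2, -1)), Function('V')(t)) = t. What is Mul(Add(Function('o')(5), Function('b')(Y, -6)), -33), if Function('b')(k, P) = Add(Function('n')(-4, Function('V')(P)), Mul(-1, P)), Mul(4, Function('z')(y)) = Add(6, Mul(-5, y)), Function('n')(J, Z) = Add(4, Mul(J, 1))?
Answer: Rational(-3784, 19) ≈ -199.16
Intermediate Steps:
Function('V')(t) = Mul(Rational(2, 5), t)
Function('n')(J, Z) = Add(4, J)
Function('z')(y) = Add(Rational(3, 2), Mul(Rational(-5, 4), y)) (Function('z')(y) = Mul(Rational(1, 4), Add(6, Mul(-5, y))) = Add(Rational(3, 2), Mul(Rational(-5, 4), y)))
Function('b')(k, P) = Mul(-1, P) (Function('b')(k, P) = Add(Add(4, -4), Mul(-1, P)) = Add(0, Mul(-1, P)) = Mul(-1, P))
Function('o')(r) = Mul(Rational(-1, 6), Pow(Add(Rational(3, 2), Mul(Rational(-5, 4), r)), -1))
Mul(Add(Function('o')(5), Function('b')(Y, -6)), -33) = Mul(Add(Mul(Rational(2, 3), Pow(Add(-6, Mul(5, 5)), -1)), Mul(-1, -6)), -33) = Mul(Add(Mul(Rational(2, 3), Pow(Add(-6, 25), -1)), 6), -33) = Mul(Add(Mul(Rational(2, 3), Pow(19, -1)), 6), -33) = Mul(Add(Mul(Rational(2, 3), Rational(1, 19)), 6), -33) = Mul(Add(Rational(2, 57), 6), -33) = Mul(Rational(344, 57), -33) = Rational(-3784, 19)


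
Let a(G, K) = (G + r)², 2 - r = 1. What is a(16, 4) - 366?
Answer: -77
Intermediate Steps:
r = 1 (r = 2 - 1*1 = 2 - 1 = 1)
a(G, K) = (1 + G)² (a(G, K) = (G + 1)² = (1 + G)²)
a(16, 4) - 366 = (1 + 16)² - 366 = 17² - 366 = 289 - 366 = -77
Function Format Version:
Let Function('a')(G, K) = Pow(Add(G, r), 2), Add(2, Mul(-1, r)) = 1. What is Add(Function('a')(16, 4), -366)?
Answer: -77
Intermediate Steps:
r = 1 (r = Add(2, Mul(-1, 1)) = Add(2, -1) = 1)
Function('a')(G, K) = Pow(Add(1, G), 2) (Function('a')(G, K) = Pow(Add(G, 1), 2) = Pow(Add(1, G), 2))
Add(Function('a')(16, 4), -366) = Add(Pow(Add(1, 16), 2), -366) = Add(Pow(17, 2), -366) = Add(289, -366) = -77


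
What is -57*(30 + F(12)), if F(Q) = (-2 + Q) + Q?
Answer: -2964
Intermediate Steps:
F(Q) = -2 + 2*Q
-57*(30 + F(12)) = -57*(30 + (-2 + 2*12)) = -57*(30 + (-2 + 24)) = -57*(30 + 22) = -57*52 = -2964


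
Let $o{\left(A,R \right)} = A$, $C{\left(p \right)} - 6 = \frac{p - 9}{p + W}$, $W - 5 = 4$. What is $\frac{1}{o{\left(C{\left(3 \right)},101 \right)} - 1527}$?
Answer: $- \frac{2}{3043} \approx -0.00065725$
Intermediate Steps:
$W = 9$ ($W = 5 + 4 = 9$)
$C{\left(p \right)} = 6 + \frac{-9 + p}{9 + p}$ ($C{\left(p \right)} = 6 + \frac{p - 9}{p + 9} = 6 + \frac{-9 + p}{9 + p}$)
$\frac{1}{o{\left(C{\left(3 \right)},101 \right)} - 1527} = \frac{1}{\frac{45 + 7 \cdot 3}{9 + 3} - 1527} = \frac{1}{\frac{45 + 21}{12} - 1527} = \frac{1}{\frac{1}{12} \cdot 66 - 1527} = \frac{1}{\frac{11}{2} - 1527} = \frac{1}{- \frac{3043}{2}} = - \frac{2}{3043}$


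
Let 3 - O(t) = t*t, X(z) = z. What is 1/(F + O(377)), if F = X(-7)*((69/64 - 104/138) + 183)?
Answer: -4416/633295343 ≈ -6.9731e-6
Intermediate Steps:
O(t) = 3 - t² (O(t) = 3 - t*t = 3 - t²)
F = -5666927/4416 (F = -7*((69/64 - 104/138) + 183) = -7*((69*(1/64) - 104*1/138) + 183) = -7*((69/64 - 52/69) + 183) = -7*(1433/4416 + 183) = -7*809561/4416 = -5666927/4416 ≈ -1283.3)
1/(F + O(377)) = 1/(-5666927/4416 + (3 - 1*377²)) = 1/(-5666927/4416 + (3 - 1*142129)) = 1/(-5666927/4416 + (3 - 142129)) = 1/(-5666927/4416 - 142126) = 1/(-633295343/4416) = -4416/633295343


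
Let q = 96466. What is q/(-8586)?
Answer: -48233/4293 ≈ -11.235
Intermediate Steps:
q/(-8586) = 96466/(-8586) = 96466*(-1/8586) = -48233/4293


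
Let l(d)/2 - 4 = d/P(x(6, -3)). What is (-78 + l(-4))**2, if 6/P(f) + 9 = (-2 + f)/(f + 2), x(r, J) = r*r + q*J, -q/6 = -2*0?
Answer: 11383876/3249 ≈ 3503.8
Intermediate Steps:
q = 0 (q = -(-12)*0 = -6*0 = 0)
x(r, J) = r**2 (x(r, J) = r*r + 0*J = r**2 + 0 = r**2)
P(f) = 6/(-9 + (-2 + f)/(2 + f)) (P(f) = 6/(-9 + (-2 + f)/(f + 2)) = 6/(-9 + (-2 + f)/(2 + f)))
l(d) = 8 - 154*d/57 (l(d) = 8 + 2*(d/((3*(-2 - 1*6**2)/(2*(5 + 2*6**2))))) = 8 + 2*(d/((3*(-2 - 1*36)/(2*(5 + 2*36))))) = 8 + 2*(d/((3*(-2 - 36)/(2*(5 + 72))))) = 8 + 2*(d/(((3/2)*(-38)/77))) = 8 + 2*(d/(((3/2)*(1/77)*(-38)))) = 8 + 2*(d/(-57/77)) = 8 + 2*(d*(-77/57)) = 8 + 2*(-77*d/57) = 8 - 154*d/57)
(-78 + l(-4))**2 = (-78 + (8 - 154/57*(-4)))**2 = (-78 + (8 + 616/57))**2 = (-78 + 1072/57)**2 = (-3374/57)**2 = 11383876/3249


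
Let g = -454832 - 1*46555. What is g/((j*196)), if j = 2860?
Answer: -501387/560560 ≈ -0.89444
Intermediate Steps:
g = -501387 (g = -454832 - 46555 = -501387)
g/((j*196)) = -501387/(2860*196) = -501387/560560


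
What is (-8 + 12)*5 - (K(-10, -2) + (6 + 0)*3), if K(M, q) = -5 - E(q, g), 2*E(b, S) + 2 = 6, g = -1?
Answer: 9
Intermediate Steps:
E(b, S) = 2 (E(b, S) = -1 + (1/2)*6 = -1 + 3 = 2)
K(M, q) = -7 (K(M, q) = -5 - 1*2 = -5 - 2 = -7)
(-8 + 12)*5 - (K(-10, -2) + (6 + 0)*3) = (-8 + 12)*5 - (-7 + (6 + 0)*3) = 4*5 - (-7 + 6*3) = 20 - (-7 + 18) = 20 - 1*11 = 20 - 11 = 9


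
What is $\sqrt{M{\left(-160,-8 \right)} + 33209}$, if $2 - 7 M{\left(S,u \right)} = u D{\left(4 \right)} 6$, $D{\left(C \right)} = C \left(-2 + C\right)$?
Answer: $\frac{\sqrt{1629943}}{7} \approx 182.38$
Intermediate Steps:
$M{\left(S,u \right)} = \frac{2}{7} - \frac{48 u}{7}$ ($M{\left(S,u \right)} = \frac{2}{7} - \frac{u 4 \left(-2 + 4\right) 6}{7} = \frac{2}{7} - \frac{u 4 \cdot 2 \cdot 6}{7} = \frac{2}{7} - \frac{u 8 \cdot 6}{7} = \frac{2}{7} - \frac{8 u 6}{7} = \frac{2}{7} - \frac{48 u}{7}$)
$\sqrt{M{\left(-160,-8 \right)} + 33209} = \sqrt{\left(\frac{2}{7} - - \frac{384}{7}\right) + 33209} = \sqrt{\left(\frac{2}{7} + \frac{384}{7}\right) + 33209} = \sqrt{\frac{386}{7} + 33209} = \sqrt{\frac{232849}{7}} = \frac{\sqrt{1629943}}{7}$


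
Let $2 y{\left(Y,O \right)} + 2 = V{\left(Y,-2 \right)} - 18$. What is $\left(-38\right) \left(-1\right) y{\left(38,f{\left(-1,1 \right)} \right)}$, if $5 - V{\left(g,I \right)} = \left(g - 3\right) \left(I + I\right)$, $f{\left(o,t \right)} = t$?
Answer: $2375$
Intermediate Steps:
$V{\left(g,I \right)} = 5 - 2 I \left(-3 + g\right)$ ($V{\left(g,I \right)} = 5 - \left(g - 3\right) \left(I + I\right) = 5 - \left(-3 + g\right) 2 I = 5 - 2 I \left(-3 + g\right)$)
$y{\left(Y,O \right)} = - \frac{27}{2} + 2 Y$ ($y{\left(Y,O \right)} = -1 + \frac{\left(5 + 6 \left(-2\right) - - 4 Y\right) - 18}{2} = -1 + \frac{\left(5 - 12 + 4 Y\right) - 18}{2} = -1 + \frac{\left(-7 + 4 Y\right) - 18}{2} = -1 + \frac{-25 + 4 Y}{2} = -1 + \left(- \frac{25}{2} + 2 Y\right) = - \frac{27}{2} + 2 Y$)
$\left(-38\right) \left(-1\right) y{\left(38,f{\left(-1,1 \right)} \right)} = \left(-38\right) \left(-1\right) \left(- \frac{27}{2} + 2 \cdot 38\right) = 38 \left(- \frac{27}{2} + 76\right) = 38 \cdot \frac{125}{2} = 2375$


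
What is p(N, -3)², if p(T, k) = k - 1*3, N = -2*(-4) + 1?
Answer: 36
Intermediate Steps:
N = 9 (N = 8 + 1 = 9)
p(T, k) = -3 + k (p(T, k) = k - 3 = -3 + k)
p(N, -3)² = (-3 - 3)² = (-6)² = 36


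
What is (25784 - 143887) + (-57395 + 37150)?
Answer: -138348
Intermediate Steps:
(25784 - 143887) + (-57395 + 37150) = -118103 - 20245 = -138348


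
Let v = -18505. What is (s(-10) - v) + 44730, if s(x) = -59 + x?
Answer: 63166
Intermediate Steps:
(s(-10) - v) + 44730 = ((-59 - 10) - 1*(-18505)) + 44730 = (-69 + 18505) + 44730 = 18436 + 44730 = 63166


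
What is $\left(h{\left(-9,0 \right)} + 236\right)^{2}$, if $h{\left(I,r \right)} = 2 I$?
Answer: $47524$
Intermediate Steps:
$\left(h{\left(-9,0 \right)} + 236\right)^{2} = \left(2 \left(-9\right) + 236\right)^{2} = \left(-18 + 236\right)^{2} = 218^{2} = 47524$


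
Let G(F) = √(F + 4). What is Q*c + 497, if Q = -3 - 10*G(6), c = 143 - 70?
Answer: 278 - 730*√10 ≈ -2030.5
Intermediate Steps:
c = 73
G(F) = √(4 + F)
Q = -3 - 10*√10 (Q = -3 - 10*√(4 + 6) = -3 - 10*√10 ≈ -34.623)
Q*c + 497 = (-3 - 10*√10)*73 + 497 = (-219 - 730*√10) + 497 = 278 - 730*√10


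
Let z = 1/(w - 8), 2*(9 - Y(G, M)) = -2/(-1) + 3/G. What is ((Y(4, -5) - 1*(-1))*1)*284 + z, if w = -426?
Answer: 531541/217 ≈ 2449.5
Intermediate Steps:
Y(G, M) = 8 - 3/(2*G) (Y(G, M) = 9 - (-2/(-1) + 3/G)/2 = 9 - (-2*(-1) + 3/G)/2 = 9 - (2 + 3/G)/2 = 9 + (-1 - 3/(2*G)) = 8 - 3/(2*G))
z = -1/434 (z = 1/(-426 - 8) = 1/(-434) = -1/434 ≈ -0.0023041)
((Y(4, -5) - 1*(-1))*1)*284 + z = (((8 - 3/2/4) - 1*(-1))*1)*284 - 1/434 = (((8 - 3/2*¼) + 1)*1)*284 - 1/434 = (((8 - 3/8) + 1)*1)*284 - 1/434 = ((61/8 + 1)*1)*284 - 1/434 = ((69/8)*1)*284 - 1/434 = (69/8)*284 - 1/434 = 4899/2 - 1/434 = 531541/217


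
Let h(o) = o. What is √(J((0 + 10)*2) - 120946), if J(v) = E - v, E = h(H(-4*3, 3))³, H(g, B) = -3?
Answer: I*√120993 ≈ 347.84*I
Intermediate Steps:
E = -27 (E = (-3)³ = -27)
J(v) = -27 - v
√(J((0 + 10)*2) - 120946) = √((-27 - (0 + 10)*2) - 120946) = √((-27 - 10*2) - 120946) = √((-27 - 1*20) - 120946) = √((-27 - 20) - 120946) = √(-47 - 120946) = √(-120993) = I*√120993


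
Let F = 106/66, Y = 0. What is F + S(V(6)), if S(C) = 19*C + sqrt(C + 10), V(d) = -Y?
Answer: 53/33 + sqrt(10) ≈ 4.7683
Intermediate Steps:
V(d) = 0 (V(d) = -1*0 = 0)
F = 53/33 (F = 106*(1/66) = 53/33 ≈ 1.6061)
S(C) = sqrt(10 + C) + 19*C (S(C) = 19*C + sqrt(10 + C) = sqrt(10 + C) + 19*C)
F + S(V(6)) = 53/33 + (sqrt(10 + 0) + 19*0) = 53/33 + (sqrt(10) + 0) = 53/33 + sqrt(10)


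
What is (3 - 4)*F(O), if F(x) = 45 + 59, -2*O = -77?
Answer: -104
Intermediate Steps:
O = 77/2 (O = -½*(-77) = 77/2 ≈ 38.500)
F(x) = 104
(3 - 4)*F(O) = (3 - 4)*104 = -1*104 = -104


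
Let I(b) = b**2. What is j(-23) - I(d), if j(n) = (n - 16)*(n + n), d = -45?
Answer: -231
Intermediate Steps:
j(n) = 2*n*(-16 + n) (j(n) = (-16 + n)*(2*n) = 2*n*(-16 + n))
j(-23) - I(d) = 2*(-23)*(-16 - 23) - 1*(-45)**2 = 2*(-23)*(-39) - 1*2025 = 1794 - 2025 = -231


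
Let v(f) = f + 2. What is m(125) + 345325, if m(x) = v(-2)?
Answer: 345325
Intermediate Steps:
v(f) = 2 + f
m(x) = 0 (m(x) = 2 - 2 = 0)
m(125) + 345325 = 0 + 345325 = 345325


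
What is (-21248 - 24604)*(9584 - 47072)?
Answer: 1718899776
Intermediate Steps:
(-21248 - 24604)*(9584 - 47072) = -45852*(-37488) = 1718899776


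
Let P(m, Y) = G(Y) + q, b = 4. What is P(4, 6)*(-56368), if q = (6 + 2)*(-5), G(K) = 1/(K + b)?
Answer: 11245416/5 ≈ 2.2491e+6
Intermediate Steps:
G(K) = 1/(4 + K) (G(K) = 1/(K + 4) = 1/(4 + K))
q = -40 (q = 8*(-5) = -40)
P(m, Y) = -40 + 1/(4 + Y) (P(m, Y) = 1/(4 + Y) - 40 = -40 + 1/(4 + Y))
P(4, 6)*(-56368) = ((-159 - 40*6)/(4 + 6))*(-56368) = ((-159 - 240)/10)*(-56368) = ((⅒)*(-399))*(-56368) = -399/10*(-56368) = 11245416/5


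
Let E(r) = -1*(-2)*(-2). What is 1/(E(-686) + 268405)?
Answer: 1/268401 ≈ 3.7258e-6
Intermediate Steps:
E(r) = -4 (E(r) = 2*(-2) = -4)
1/(E(-686) + 268405) = 1/(-4 + 268405) = 1/268401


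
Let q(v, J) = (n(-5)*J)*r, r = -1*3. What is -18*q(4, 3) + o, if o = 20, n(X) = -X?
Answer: 830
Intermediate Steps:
r = -3
q(v, J) = -15*J (q(v, J) = ((-1*(-5))*J)*(-3) = (5*J)*(-3) = -15*J)
-18*q(4, 3) + o = -(-270)*3 + 20 = -18*(-45) + 20 = 810 + 20 = 830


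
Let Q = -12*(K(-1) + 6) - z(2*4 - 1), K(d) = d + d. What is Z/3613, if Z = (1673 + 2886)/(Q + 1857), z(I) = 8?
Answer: 4559/6507013 ≈ 0.00070063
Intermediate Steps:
K(d) = 2*d
Q = -56 (Q = -12*(2*(-1) + 6) - 1*8 = -12*(-2 + 6) - 8 = -12*4 - 8 = -48 - 8 = -56)
Z = 4559/1801 (Z = (1673 + 2886)/(-56 + 1857) = 4559/1801 ≈ 2.5314)
Z/3613 = (4559/1801)/3613 = (4559/1801)*(1/3613) = 4559/6507013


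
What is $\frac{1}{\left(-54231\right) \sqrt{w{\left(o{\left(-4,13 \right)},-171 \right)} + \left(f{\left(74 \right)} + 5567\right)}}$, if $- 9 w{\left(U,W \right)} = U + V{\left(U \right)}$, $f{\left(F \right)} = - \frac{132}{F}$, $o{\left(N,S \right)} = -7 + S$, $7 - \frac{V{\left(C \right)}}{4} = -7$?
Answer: $- \frac{\sqrt{68484151}}{33459135071} \approx -2.4733 \cdot 10^{-7}$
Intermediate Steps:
$V{\left(C \right)} = 56$ ($V{\left(C \right)} = 28 - -28 = 28 + 28 = 56$)
$w{\left(U,W \right)} = - \frac{56}{9} - \frac{U}{9}$ ($w{\left(U,W \right)} = - \frac{U + 56}{9} = - \frac{56 + U}{9} = - \frac{56}{9} - \frac{U}{9}$)
$\frac{1}{\left(-54231\right) \sqrt{w{\left(o{\left(-4,13 \right)},-171 \right)} + \left(f{\left(74 \right)} + 5567\right)}} = \frac{1}{\left(-54231\right) \sqrt{\left(- \frac{56}{9} - \frac{-7 + 13}{9}\right) + \left(- \frac{132}{74} + 5567\right)}} = - \frac{1}{54231 \sqrt{\left(- \frac{56}{9} - \frac{2}{3}\right) + \left(\left(-132\right) \frac{1}{74} + 5567\right)}} = - \frac{1}{54231 \sqrt{\left(- \frac{56}{9} - \frac{2}{3}\right) + \left(- \frac{66}{37} + 5567\right)}} = - \frac{1}{54231 \sqrt{- \frac{62}{9} + \frac{205913}{37}}} = - \frac{1}{54231 \sqrt{\frac{1850923}{333}}} = - \frac{1}{54231 \frac{\sqrt{68484151}}{111}} = - \frac{\frac{3}{1850923} \sqrt{68484151}}{54231} = - \frac{\sqrt{68484151}}{33459135071}$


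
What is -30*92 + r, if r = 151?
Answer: -2609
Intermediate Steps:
-30*92 + r = -30*92 + 151 = -2760 + 151 = -2609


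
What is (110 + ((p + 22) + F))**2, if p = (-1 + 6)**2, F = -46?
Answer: 12321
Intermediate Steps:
p = 25 (p = 5**2 = 25)
(110 + ((p + 22) + F))**2 = (110 + ((25 + 22) - 46))**2 = (110 + (47 - 46))**2 = (110 + 1)**2 = 111**2 = 12321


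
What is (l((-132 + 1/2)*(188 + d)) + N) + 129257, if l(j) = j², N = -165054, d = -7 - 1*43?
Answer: 329277812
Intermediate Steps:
d = -50 (d = -7 - 43 = -50)
(l((-132 + 1/2)*(188 + d)) + N) + 129257 = (((-132 + 1/2)*(188 - 50))² - 165054) + 129257 = (((-132 + ½)*138)² - 165054) + 129257 = ((-263/2*138)² - 165054) + 129257 = ((-18147)² - 165054) + 129257 = (329313609 - 165054) + 129257 = 329148555 + 129257 = 329277812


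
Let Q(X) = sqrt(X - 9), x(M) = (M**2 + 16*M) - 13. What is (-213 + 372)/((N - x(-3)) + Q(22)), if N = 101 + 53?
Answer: 10918/14141 - 53*sqrt(13)/14141 ≈ 0.75857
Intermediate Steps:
x(M) = -13 + M**2 + 16*M
Q(X) = sqrt(-9 + X)
N = 154
(-213 + 372)/((N - x(-3)) + Q(22)) = (-213 + 372)/((154 - (-13 + (-3)**2 + 16*(-3))) + sqrt(-9 + 22)) = 159/((154 - (-13 + 9 - 48)) + sqrt(13)) = 159/((154 - 1*(-52)) + sqrt(13)) = 159/((154 + 52) + sqrt(13)) = 159/(206 + sqrt(13))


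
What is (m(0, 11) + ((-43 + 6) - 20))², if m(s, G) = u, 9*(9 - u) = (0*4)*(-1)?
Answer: 2304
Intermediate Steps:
u = 9 (u = 9 - 0*4*(-1)/9 = 9 - 0*(-1) = 9 - ⅑*0 = 9 + 0 = 9)
m(s, G) = 9
(m(0, 11) + ((-43 + 6) - 20))² = (9 + ((-43 + 6) - 20))² = (9 + (-37 - 20))² = (9 - 57)² = (-48)² = 2304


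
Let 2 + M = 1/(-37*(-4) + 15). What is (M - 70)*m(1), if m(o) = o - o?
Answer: 0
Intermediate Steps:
m(o) = 0
M = -325/163 (M = -2 + 1/(-37*(-4) + 15) = -2 + 1/(148 + 15) = -2 + 1/163 = -325/163 ≈ -1.9939)
(M - 70)*m(1) = (-325/163 - 70)*0 = -11735/163*0 = 0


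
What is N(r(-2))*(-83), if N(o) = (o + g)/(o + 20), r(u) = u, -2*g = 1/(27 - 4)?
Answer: 2573/276 ≈ 9.3225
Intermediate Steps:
g = -1/46 (g = -1/(2*(27 - 4)) = -½/23 = -½*1/23 = -1/46 ≈ -0.021739)
N(o) = (-1/46 + o)/(20 + o) (N(o) = (o - 1/46)/(o + 20) = (-1/46 + o)/(20 + o))
N(r(-2))*(-83) = ((-1/46 - 2)/(20 - 2))*(-83) = (-93/46/18)*(-83) = ((1/18)*(-93/46))*(-83) = -31/276*(-83) = 2573/276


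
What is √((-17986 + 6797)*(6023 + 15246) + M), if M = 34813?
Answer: 2*I*√59486007 ≈ 15425.0*I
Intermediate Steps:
√((-17986 + 6797)*(6023 + 15246) + M) = √((-17986 + 6797)*(6023 + 15246) + 34813) = √(-11189*21269 + 34813) = √(-237978841 + 34813) = √(-237944028) = 2*I*√59486007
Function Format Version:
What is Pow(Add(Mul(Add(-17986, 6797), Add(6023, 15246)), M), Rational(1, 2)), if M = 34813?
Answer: Mul(2, I, Pow(59486007, Rational(1, 2))) ≈ Mul(15425., I)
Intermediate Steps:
Pow(Add(Mul(Add(-17986, 6797), Add(6023, 15246)), M), Rational(1, 2)) = Pow(Add(Mul(Add(-17986, 6797), Add(6023, 15246)), 34813), Rational(1, 2)) = Pow(Add(Mul(-11189, 21269), 34813), Rational(1, 2)) = Pow(Add(-237978841, 34813), Rational(1, 2)) = Pow(-237944028, Rational(1, 2)) = Mul(2, I, Pow(59486007, Rational(1, 2)))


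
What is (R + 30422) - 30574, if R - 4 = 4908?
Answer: 4760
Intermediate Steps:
R = 4912 (R = 4 + 4908 = 4912)
(R + 30422) - 30574 = (4912 + 30422) - 30574 = 35334 - 30574 = 4760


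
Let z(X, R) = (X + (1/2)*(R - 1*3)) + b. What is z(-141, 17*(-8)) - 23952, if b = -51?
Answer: -48427/2 ≈ -24214.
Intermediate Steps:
z(X, R) = -105/2 + X + R/2 (z(X, R) = (X + (1/2)*(R - 1*3)) - 51 = (X + (1*(1/2))*(R - 3)) - 51 = (X + (-3 + R)/2) - 51 = (X + (-3/2 + R/2)) - 51 = (-3/2 + X + R/2) - 51 = -105/2 + X + R/2)
z(-141, 17*(-8)) - 23952 = (-105/2 - 141 + (17*(-8))/2) - 23952 = (-105/2 - 141 + (1/2)*(-136)) - 23952 = (-105/2 - 141 - 68) - 23952 = -523/2 - 23952 = -48427/2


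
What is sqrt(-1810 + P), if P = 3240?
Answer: sqrt(1430) ≈ 37.815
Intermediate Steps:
sqrt(-1810 + P) = sqrt(-1810 + 3240) = sqrt(1430)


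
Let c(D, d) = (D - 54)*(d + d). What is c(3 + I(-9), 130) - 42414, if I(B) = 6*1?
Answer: -54114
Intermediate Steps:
I(B) = 6
c(D, d) = 2*d*(-54 + D) (c(D, d) = (-54 + D)*(2*d) = 2*d*(-54 + D))
c(3 + I(-9), 130) - 42414 = 2*130*(-54 + (3 + 6)) - 42414 = 2*130*(-54 + 9) - 42414 = 2*130*(-45) - 42414 = -11700 - 42414 = -54114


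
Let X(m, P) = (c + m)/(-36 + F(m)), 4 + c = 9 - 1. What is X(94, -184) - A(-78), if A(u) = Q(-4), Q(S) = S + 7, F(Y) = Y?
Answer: -38/29 ≈ -1.3103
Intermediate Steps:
Q(S) = 7 + S
A(u) = 3 (A(u) = 7 - 4 = 3)
c = 4 (c = -4 + (9 - 1) = -4 + 8 = 4)
X(m, P) = (4 + m)/(-36 + m)
X(94, -184) - A(-78) = (4 + 94)/(-36 + 94) - 1*3 = 98/58 - 3 = (1/58)*98 - 3 = 49/29 - 3 = -38/29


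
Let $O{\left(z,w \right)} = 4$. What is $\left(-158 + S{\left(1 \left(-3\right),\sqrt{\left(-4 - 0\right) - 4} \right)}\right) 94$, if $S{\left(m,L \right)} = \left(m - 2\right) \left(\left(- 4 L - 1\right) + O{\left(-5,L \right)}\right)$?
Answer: $-16262 + 3760 i \sqrt{2} \approx -16262.0 + 5317.4 i$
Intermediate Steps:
$S{\left(m,L \right)} = \left(-2 + m\right) \left(3 - 4 L\right)$ ($S{\left(m,L \right)} = \left(m - 2\right) \left(\left(- 4 L - 1\right) + 4\right) = \left(-2 + m\right) \left(\left(-1 - 4 L\right) + 4\right) = \left(-2 + m\right) \left(3 - 4 L\right)$)
$\left(-158 + S{\left(1 \left(-3\right),\sqrt{\left(-4 - 0\right) - 4} \right)}\right) 94 = \left(-158 + \left(-6 + 3 \cdot 1 \left(-3\right) + 8 \sqrt{\left(-4 - 0\right) - 4} - 4 \sqrt{\left(-4 - 0\right) - 4} \cdot 1 \left(-3\right)\right)\right) 94 = \left(-158 + \left(-6 + 3 \left(-3\right) + 8 \sqrt{\left(-4 + 0\right) - 4} - 4 \sqrt{\left(-4 + 0\right) - 4} \left(-3\right)\right)\right) 94 = \left(-158 - \left(15 - 8 \sqrt{-4 - 4} + 4 \sqrt{-4 - 4} \left(-3\right)\right)\right) 94 = \left(-158 - \left(15 - 16 i \sqrt{2} + 4 \sqrt{-8} \left(-3\right)\right)\right) 94 = \left(-158 - \left(15 + 4 \cdot 2 i \sqrt{2} \left(-3\right) - 16 i \sqrt{2}\right)\right) 94 = \left(-158 + \left(-6 - 9 + 16 i \sqrt{2} + 24 i \sqrt{2}\right)\right) 94 = \left(-158 - \left(15 - 40 i \sqrt{2}\right)\right) 94 = \left(-173 + 40 i \sqrt{2}\right) 94 = -16262 + 3760 i \sqrt{2}$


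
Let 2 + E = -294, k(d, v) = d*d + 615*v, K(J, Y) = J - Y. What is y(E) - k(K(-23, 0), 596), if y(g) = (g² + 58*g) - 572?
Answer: -297193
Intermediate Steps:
k(d, v) = d² + 615*v
E = -296 (E = -2 - 294 = -296)
y(g) = -572 + g² + 58*g
y(E) - k(K(-23, 0), 596) = (-572 + (-296)² + 58*(-296)) - ((-23 - 1*0)² + 615*596) = (-572 + 87616 - 17168) - ((-23 + 0)² + 366540) = 69876 - ((-23)² + 366540) = 69876 - (529 + 366540) = 69876 - 1*367069 = 69876 - 367069 = -297193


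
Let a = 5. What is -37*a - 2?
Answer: -187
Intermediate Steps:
-37*a - 2 = -37*5 - 2 = -185 - 2 = -187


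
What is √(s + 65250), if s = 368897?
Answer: √434147 ≈ 658.90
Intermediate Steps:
√(s + 65250) = √(368897 + 65250) = √434147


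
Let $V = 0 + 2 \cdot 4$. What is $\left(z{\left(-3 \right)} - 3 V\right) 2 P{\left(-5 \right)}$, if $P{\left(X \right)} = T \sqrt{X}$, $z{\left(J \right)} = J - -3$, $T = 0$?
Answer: $0$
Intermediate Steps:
$z{\left(J \right)} = 3 + J$ ($z{\left(J \right)} = J + 3 = 3 + J$)
$V = 8$ ($V = 0 + 8 = 8$)
$P{\left(X \right)} = 0$ ($P{\left(X \right)} = 0 \sqrt{X} = 0$)
$\left(z{\left(-3 \right)} - 3 V\right) 2 P{\left(-5 \right)} = \left(\left(3 - 3\right) - 24\right) 2 \cdot 0 = \left(0 - 24\right) 2 \cdot 0 = \left(-24\right) 2 \cdot 0 = \left(-48\right) 0 = 0$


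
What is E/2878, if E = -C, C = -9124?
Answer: 4562/1439 ≈ 3.1703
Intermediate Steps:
E = 9124 (E = -1*(-9124) = 9124)
E/2878 = 9124/2878 = 9124*(1/2878) = 4562/1439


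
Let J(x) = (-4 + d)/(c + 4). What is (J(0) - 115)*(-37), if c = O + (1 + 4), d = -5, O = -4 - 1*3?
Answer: 8843/2 ≈ 4421.5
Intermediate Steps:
O = -7 (O = -4 - 3 = -7)
c = -2 (c = -7 + (1 + 4) = -7 + 5 = -2)
J(x) = -9/2 (J(x) = (-4 - 5)/(-2 + 4) = -9/2)
(J(0) - 115)*(-37) = (-9/2 - 115)*(-37) = -239/2*(-37) = 8843/2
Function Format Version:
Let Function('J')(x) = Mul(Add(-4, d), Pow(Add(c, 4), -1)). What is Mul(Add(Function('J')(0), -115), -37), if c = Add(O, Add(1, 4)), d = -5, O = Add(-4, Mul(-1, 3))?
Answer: Rational(8843, 2) ≈ 4421.5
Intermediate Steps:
O = -7 (O = Add(-4, -3) = -7)
c = -2 (c = Add(-7, Add(1, 4)) = Add(-7, 5) = -2)
Function('J')(x) = Rational(-9, 2) (Function('J')(x) = Mul(Add(-4, -5), Pow(Add(-2, 4), -1)) = Mul(-9, Pow(2, -1)) = Mul(-9, Rational(1, 2)) = Rational(-9, 2))
Mul(Add(Function('J')(0), -115), -37) = Mul(Add(Rational(-9, 2), -115), -37) = Mul(Rational(-239, 2), -37) = Rational(8843, 2)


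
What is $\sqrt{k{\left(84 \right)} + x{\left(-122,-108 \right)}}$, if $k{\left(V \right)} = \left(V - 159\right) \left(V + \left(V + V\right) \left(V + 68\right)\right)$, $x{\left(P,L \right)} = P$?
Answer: $i \sqrt{1921622} \approx 1386.2 i$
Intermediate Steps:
$k{\left(V \right)} = \left(-159 + V\right) \left(V + 2 V \left(68 + V\right)\right)$
$\sqrt{k{\left(84 \right)} + x{\left(-122,-108 \right)}} = \sqrt{84 \left(-21783 - 15204 + 2 \cdot 84^{2}\right) - 122} = \sqrt{84 \left(-21783 - 15204 + 2 \cdot 7056\right) - 122} = \sqrt{84 \left(-21783 - 15204 + 14112\right) - 122} = \sqrt{84 \left(-22875\right) - 122} = \sqrt{-1921500 - 122} = \sqrt{-1921622} = i \sqrt{1921622}$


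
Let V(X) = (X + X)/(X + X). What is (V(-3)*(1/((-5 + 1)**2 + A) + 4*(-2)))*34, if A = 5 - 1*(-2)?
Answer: -6222/23 ≈ -270.52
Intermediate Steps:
A = 7 (A = 5 + 2 = 7)
V(X) = 1 (V(X) = (2*X)/((2*X)) = (2*X)*(1/(2*X)) = 1)
(V(-3)*(1/((-5 + 1)**2 + A) + 4*(-2)))*34 = (1*(1/((-5 + 1)**2 + 7) + 4*(-2)))*34 = (1*(1/((-4)**2 + 7) - 8))*34 = (1*(1/(16 + 7) - 8))*34 = (1*(1/23 - 8))*34 = (1*(-183/23))*34 = -183/23*34 = -6222/23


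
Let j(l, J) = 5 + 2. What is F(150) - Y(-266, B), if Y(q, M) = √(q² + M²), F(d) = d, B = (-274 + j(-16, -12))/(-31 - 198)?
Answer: 150 - √3710586685/229 ≈ -116.00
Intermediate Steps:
j(l, J) = 7
B = 267/229 (B = (-274 + 7)/(-31 - 198) = -267/(-229) = -267*(-1/229) = 267/229 ≈ 1.1659)
Y(q, M) = √(M² + q²)
F(150) - Y(-266, B) = 150 - √((267/229)² + (-266)²) = 150 - √(71289/52441 + 70756) = 150 - √(3710586685/52441) = 150 - √3710586685/229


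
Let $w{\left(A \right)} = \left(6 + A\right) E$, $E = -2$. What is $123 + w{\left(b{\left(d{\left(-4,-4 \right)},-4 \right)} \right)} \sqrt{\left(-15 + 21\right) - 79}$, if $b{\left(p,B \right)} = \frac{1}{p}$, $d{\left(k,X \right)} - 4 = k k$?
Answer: $123 - \frac{121 i \sqrt{73}}{10} \approx 123.0 - 103.38 i$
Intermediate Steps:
$d{\left(k,X \right)} = 4 + k^{2}$ ($d{\left(k,X \right)} = 4 + k k = 4 + k^{2}$)
$w{\left(A \right)} = -12 - 2 A$ ($w{\left(A \right)} = \left(6 + A\right) \left(-2\right) = -12 - 2 A$)
$123 + w{\left(b{\left(d{\left(-4,-4 \right)},-4 \right)} \right)} \sqrt{\left(-15 + 21\right) - 79} = 123 + \left(-12 - \frac{2}{4 + \left(-4\right)^{2}}\right) \sqrt{\left(-15 + 21\right) - 79} = 123 + \left(-12 - \frac{2}{4 + 16}\right) \sqrt{6 - 79} = 123 + \left(-12 - \frac{2}{20}\right) \sqrt{-73} = 123 + \left(-12 - \frac{1}{10}\right) i \sqrt{73} = 123 - \frac{121 i \sqrt{73}}{10}$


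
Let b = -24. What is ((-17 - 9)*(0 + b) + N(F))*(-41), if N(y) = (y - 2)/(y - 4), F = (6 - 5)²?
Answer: -76793/3 ≈ -25598.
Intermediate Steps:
F = 1 (F = 1² = 1)
N(y) = (-2 + y)/(-4 + y)
((-17 - 9)*(0 + b) + N(F))*(-41) = ((-17 - 9)*(0 - 24) + (-2 + 1)/(-4 + 1))*(-41) = (-26*(-24) - 1/(-3))*(-41) = (624 - ⅓*(-1))*(-41) = (624 + ⅓)*(-41) = (1873/3)*(-41) = -76793/3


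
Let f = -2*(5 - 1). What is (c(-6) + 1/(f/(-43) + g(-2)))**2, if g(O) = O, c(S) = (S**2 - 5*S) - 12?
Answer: 17380561/6084 ≈ 2856.8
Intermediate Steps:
f = -8 (f = -2*4 = -8)
c(S) = -12 + S**2 - 5*S
(c(-6) + 1/(f/(-43) + g(-2)))**2 = ((-12 + (-6)**2 - 5*(-6)) + 1/(-8/(-43) - 2))**2 = ((-12 + 36 + 30) + 1/(-8*(-1/43) - 2))**2 = (54 + 1/(8/43 - 2))**2 = (54 + 1/(-78/43))**2 = (54 - 43/78)**2 = (4169/78)**2 = 17380561/6084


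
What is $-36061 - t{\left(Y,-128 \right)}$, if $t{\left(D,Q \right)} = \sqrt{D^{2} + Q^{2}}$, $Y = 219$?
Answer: $-36061 - \sqrt{64345} \approx -36315.0$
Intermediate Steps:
$-36061 - t{\left(Y,-128 \right)} = -36061 - \sqrt{219^{2} + \left(-128\right)^{2}} = -36061 - \sqrt{47961 + 16384} = -36061 - \sqrt{64345}$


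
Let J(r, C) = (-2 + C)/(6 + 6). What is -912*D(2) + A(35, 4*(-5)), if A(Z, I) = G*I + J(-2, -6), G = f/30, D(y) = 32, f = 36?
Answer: -87626/3 ≈ -29209.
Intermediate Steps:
J(r, C) = -⅙ + C/12 (J(r, C) = (-2 + C)/12 = (-2 + C)*(1/12) = -⅙ + C/12)
G = 6/5 (G = 36/30 = 36*(1/30) = 6/5 ≈ 1.2000)
A(Z, I) = -⅔ + 6*I/5 (A(Z, I) = 6*I/5 + (-⅙ + (1/12)*(-6)) = 6*I/5 + (-⅙ - ½) = 6*I/5 - ⅔ = -⅔ + 6*I/5)
-912*D(2) + A(35, 4*(-5)) = -912*32 + (-⅔ + 6*(4*(-5))/5) = -29184 + (-⅔ + (6/5)*(-20)) = -29184 + (-⅔ - 24) = -29184 - 74/3 = -87626/3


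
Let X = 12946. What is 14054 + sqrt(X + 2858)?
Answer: 14054 + 6*sqrt(439) ≈ 14180.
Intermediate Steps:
14054 + sqrt(X + 2858) = 14054 + sqrt(12946 + 2858) = 14054 + sqrt(15804) = 14054 + 6*sqrt(439)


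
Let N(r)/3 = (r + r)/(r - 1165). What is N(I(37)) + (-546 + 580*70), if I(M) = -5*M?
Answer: 1802467/45 ≈ 40055.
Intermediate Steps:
N(r) = 6*r/(-1165 + r) (N(r) = 3*((r + r)/(r - 1165)) = 3*((2*r)/(-1165 + r)) = 3*(2*r/(-1165 + r)) = 6*r/(-1165 + r))
N(I(37)) + (-546 + 580*70) = 6*(-5*37)/(-1165 - 5*37) + (-546 + 580*70) = 6*(-185)/(-1165 - 185) + (-546 + 40600) = 6*(-185)/(-1350) + 40054 = 6*(-185)*(-1/1350) + 40054 = 37/45 + 40054 = 1802467/45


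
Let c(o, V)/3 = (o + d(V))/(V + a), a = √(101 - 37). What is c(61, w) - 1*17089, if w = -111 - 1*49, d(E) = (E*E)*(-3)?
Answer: -2367311/152 ≈ -15574.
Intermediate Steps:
d(E) = -3*E² (d(E) = E²*(-3) = -3*E²)
a = 8 (a = √64 = 8)
w = -160 (w = -111 - 49 = -160)
c(o, V) = 3*(o - 3*V²)/(8 + V) (c(o, V) = 3*((o - 3*V²)/(V + 8)) = 3*((o - 3*V²)/(8 + V)) = 3*(o - 3*V²)/(8 + V))
c(61, w) - 1*17089 = 3*(61 - 3*(-160)²)/(8 - 160) - 1*17089 = 3*(61 - 3*25600)/(-152) - 17089 = 3*(-1/152)*(61 - 76800) - 17089 = 3*(-1/152)*(-76739) - 17089 = 230217/152 - 17089 = -2367311/152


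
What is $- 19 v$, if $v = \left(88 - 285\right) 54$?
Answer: $202122$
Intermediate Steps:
$v = -10638$ ($v = \left(88 - 285\right) 54 = \left(-197\right) 54 = -10638$)
$- 19 v = \left(-19\right) \left(-10638\right) = 202122$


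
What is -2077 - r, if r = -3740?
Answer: 1663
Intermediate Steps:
-2077 - r = -2077 - 1*(-3740) = -2077 + 3740 = 1663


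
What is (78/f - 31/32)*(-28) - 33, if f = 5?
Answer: -17707/40 ≈ -442.67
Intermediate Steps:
(78/f - 31/32)*(-28) - 33 = (78/5 - 31/32)*(-28) - 33 = (2341/160)*(-28) - 33 = -16387/40 - 33 = -17707/40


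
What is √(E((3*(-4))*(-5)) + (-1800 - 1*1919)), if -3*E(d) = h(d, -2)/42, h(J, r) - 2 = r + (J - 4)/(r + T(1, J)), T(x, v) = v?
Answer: I*√28149169/87 ≈ 60.984*I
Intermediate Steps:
h(J, r) = 2 + r + (-4 + J)/(J + r) (h(J, r) = 2 + (r + (J - 4)/(r + J)) = 2 + (r + (-4 + J)/(J + r)) = 2 + r + (-4 + J)/(J + r))
E(d) = -(-4 + d)/(126*(-2 + d)) (E(d) = -(-4 + (-2)² + 2*(-2) + 3*d + d*(-2))/(d - 2)/(3*42) = -(-4 + 4 - 4 + 3*d - 2*d)/(-2 + d)/(3*42) = -(-4 + d)/(-2 + d)/(3*42) = -(-4 + d)/(126*(-2 + d)))
√(E((3*(-4))*(-5)) + (-1800 - 1*1919)) = √((4 - 3*(-4)*(-5))/(126*(-2 + (3*(-4))*(-5))) + (-1800 - 1*1919)) = √((4 - (-12)*(-5))/(126*(-2 - 12*(-5))) + (-1800 - 1919)) = √((4 - 1*60)/(126*(-2 + 60)) - 3719) = √((1/126)*(4 - 60)/58 - 3719) = √((1/126)*(1/58)*(-56) - 3719) = √(-2/261 - 3719) = √(-970661/261) = I*√28149169/87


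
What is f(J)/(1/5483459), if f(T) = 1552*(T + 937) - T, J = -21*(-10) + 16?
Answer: 9896272630250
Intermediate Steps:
J = 226 (J = 210 + 16 = 226)
f(T) = 1454224 + 1551*T (f(T) = 1552*(937 + T) - T = (1454224 + 1552*T) - T = 1454224 + 1551*T)
f(J)/(1/5483459) = (1454224 + 1551*226)/(1/5483459) = (1454224 + 350526)/(1/5483459) = 1804750*5483459 = 9896272630250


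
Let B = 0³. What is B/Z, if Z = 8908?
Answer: 0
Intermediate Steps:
B = 0
B/Z = 0/8908 = 0*(1/8908) = 0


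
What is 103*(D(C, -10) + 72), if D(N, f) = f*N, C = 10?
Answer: -2884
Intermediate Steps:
D(N, f) = N*f
103*(D(C, -10) + 72) = 103*(10*(-10) + 72) = 103*(-100 + 72) = 103*(-28) = -2884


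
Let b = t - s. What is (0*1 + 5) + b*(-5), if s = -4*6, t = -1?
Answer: -110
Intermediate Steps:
s = -24
b = 23 (b = -1 - 1*(-24) = -1 + 24 = 23)
(0*1 + 5) + b*(-5) = (0*1 + 5) + 23*(-5) = (0 + 5) - 115 = 5 - 115 = -110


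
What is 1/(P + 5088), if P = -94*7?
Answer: 1/4430 ≈ 0.00022573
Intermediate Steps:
P = -658
1/(P + 5088) = 1/(-658 + 5088) = 1/4430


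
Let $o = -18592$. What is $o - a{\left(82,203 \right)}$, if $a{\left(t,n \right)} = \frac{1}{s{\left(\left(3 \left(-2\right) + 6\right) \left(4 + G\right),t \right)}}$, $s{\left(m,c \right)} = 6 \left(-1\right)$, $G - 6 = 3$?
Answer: $- \frac{111551}{6} \approx -18592.0$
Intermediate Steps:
$G = 9$ ($G = 6 + 3 = 9$)
$s{\left(m,c \right)} = -6$
$a{\left(t,n \right)} = - \frac{1}{6}$ ($a{\left(t,n \right)} = \frac{1}{-6} = - \frac{1}{6}$)
$o - a{\left(82,203 \right)} = -18592 - - \frac{1}{6} = -18592 + \frac{1}{6} = - \frac{111551}{6}$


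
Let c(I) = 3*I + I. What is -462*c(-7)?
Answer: 12936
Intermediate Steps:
c(I) = 4*I
-462*c(-7) = -1848*(-7) = -462*(-28) = 12936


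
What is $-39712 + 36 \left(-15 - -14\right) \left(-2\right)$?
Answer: $-39640$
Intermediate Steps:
$-39712 + 36 \left(-15 - -14\right) \left(-2\right) = -39712 + 36 \left(-15 + 14\right) \left(-2\right) = -39712 + 36 \left(-1\right) \left(-2\right) = -39712 - -72 = -39712 + 72 = -39640$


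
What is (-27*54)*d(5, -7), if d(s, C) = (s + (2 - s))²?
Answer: -5832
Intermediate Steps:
d(s, C) = 4 (d(s, C) = 2² = 4)
(-27*54)*d(5, -7) = -27*54*4 = -1458*4 = -5832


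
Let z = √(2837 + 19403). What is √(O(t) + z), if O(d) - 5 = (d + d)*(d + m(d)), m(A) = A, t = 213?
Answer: √(181481 + 4*√1390) ≈ 426.18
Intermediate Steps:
z = 4*√1390 (z = √22240 = 4*√1390 ≈ 149.13)
O(d) = 5 + 4*d² (O(d) = 5 + (d + d)*(d + d) = 5 + (2*d)*(2*d) = 5 + 4*d²)
√(O(t) + z) = √((5 + 4*213²) + 4*√1390) = √((5 + 4*45369) + 4*√1390) = √((5 + 181476) + 4*√1390) = √(181481 + 4*√1390)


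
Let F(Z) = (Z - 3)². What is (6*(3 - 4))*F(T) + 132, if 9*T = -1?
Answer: 1996/27 ≈ 73.926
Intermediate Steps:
T = -⅑ (T = (⅑)*(-1) = -⅑ ≈ -0.11111)
F(Z) = (-3 + Z)²
(6*(3 - 4))*F(T) + 132 = (6*(3 - 4))*(-3 - ⅑)² + 132 = (6*(-1))*(-28/9)² + 132 = -6*784/81 + 132 = -1568/27 + 132 = 1996/27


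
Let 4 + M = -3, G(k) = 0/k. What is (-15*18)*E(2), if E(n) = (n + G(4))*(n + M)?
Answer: 2700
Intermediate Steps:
G(k) = 0
M = -7 (M = -4 - 3 = -7)
E(n) = n*(-7 + n) (E(n) = (n + 0)*(n - 7) = n*(-7 + n))
(-15*18)*E(2) = (-15*18)*(2*(-7 + 2)) = -540*(-5) = -270*(-10) = 2700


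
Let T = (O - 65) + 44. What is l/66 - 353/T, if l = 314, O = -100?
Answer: 2786/363 ≈ 7.6749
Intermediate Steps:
T = -121 (T = (-100 - 65) + 44 = -165 + 44 = -121)
l/66 - 353/T = 314/66 - 353/(-121) = 314*(1/66) - 353*(-1/121) = 157/33 + 353/121 = 2786/363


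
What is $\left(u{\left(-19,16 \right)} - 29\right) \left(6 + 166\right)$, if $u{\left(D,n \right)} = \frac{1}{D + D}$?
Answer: $- \frac{94858}{19} \approx -4992.5$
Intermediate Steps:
$u{\left(D,n \right)} = \frac{1}{2 D}$
$\left(u{\left(-19,16 \right)} - 29\right) \left(6 + 166\right) = \left(\frac{1}{2 \left(-19\right)} - 29\right) \left(6 + 166\right) = \left(\frac{1}{2} \left(- \frac{1}{19}\right) - 29\right) 172 = \left(- \frac{1}{38} - 29\right) 172 = \left(- \frac{1103}{38}\right) 172 = - \frac{94858}{19}$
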